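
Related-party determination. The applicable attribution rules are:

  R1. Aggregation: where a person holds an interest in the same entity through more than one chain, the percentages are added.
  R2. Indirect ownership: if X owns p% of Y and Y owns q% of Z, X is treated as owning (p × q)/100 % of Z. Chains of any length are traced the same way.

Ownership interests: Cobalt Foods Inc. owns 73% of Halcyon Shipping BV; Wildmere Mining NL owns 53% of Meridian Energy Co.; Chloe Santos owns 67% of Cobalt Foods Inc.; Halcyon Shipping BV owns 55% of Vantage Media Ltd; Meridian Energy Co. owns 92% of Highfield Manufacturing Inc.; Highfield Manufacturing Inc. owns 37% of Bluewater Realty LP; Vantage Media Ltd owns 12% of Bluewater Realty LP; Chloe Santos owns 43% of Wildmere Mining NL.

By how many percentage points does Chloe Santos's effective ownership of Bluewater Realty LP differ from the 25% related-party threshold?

Chain via Cobalt Foods Inc. → Halcyon Shipping BV → Vantage Media Ltd (R2): 67% × 73% × 55% × 12% = 3.22806% of Bluewater Realty LP.
Chain via Wildmere Mining NL → Meridian Energy Co. → Highfield Manufacturing Inc. (R2): 43% × 53% × 92% × 37% = 7.757716% of Bluewater Realty LP.
Aggregating (R1): 3.22806% + 7.757716% = 10.985776%.
10.985776% falls short of the 25% threshold by 14.014224 percentage points.

14.014224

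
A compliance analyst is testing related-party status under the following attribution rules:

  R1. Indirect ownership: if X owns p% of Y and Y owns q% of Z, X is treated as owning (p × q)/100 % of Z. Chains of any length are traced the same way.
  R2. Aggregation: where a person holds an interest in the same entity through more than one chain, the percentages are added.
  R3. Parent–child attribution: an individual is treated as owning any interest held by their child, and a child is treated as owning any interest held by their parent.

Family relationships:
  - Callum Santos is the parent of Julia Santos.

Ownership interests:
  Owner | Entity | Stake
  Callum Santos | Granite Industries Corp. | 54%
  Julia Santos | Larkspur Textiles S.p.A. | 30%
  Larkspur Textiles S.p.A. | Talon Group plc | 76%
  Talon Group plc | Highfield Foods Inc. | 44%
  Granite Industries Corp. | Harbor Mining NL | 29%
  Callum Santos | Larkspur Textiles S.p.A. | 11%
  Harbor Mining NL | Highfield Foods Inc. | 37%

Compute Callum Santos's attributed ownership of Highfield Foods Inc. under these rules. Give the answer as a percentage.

By parent–child attribution (R3), Callum Santos is treated as also owning Julia Santos's interest in Larkspur Textiles S.p.A, giving 11% + 30% = 41%.
Chain via Larkspur Textiles S.p.A. → Talon Group plc (R1): 41% × 76% × 44% = 13.7104% of Highfield Foods Inc.
Chain via Granite Industries Corp. → Harbor Mining NL (R1): 54% × 29% × 37% = 5.7942% of Highfield Foods Inc.
Aggregating (R2): 13.7104% + 5.7942% = 19.5046%.

19.5046%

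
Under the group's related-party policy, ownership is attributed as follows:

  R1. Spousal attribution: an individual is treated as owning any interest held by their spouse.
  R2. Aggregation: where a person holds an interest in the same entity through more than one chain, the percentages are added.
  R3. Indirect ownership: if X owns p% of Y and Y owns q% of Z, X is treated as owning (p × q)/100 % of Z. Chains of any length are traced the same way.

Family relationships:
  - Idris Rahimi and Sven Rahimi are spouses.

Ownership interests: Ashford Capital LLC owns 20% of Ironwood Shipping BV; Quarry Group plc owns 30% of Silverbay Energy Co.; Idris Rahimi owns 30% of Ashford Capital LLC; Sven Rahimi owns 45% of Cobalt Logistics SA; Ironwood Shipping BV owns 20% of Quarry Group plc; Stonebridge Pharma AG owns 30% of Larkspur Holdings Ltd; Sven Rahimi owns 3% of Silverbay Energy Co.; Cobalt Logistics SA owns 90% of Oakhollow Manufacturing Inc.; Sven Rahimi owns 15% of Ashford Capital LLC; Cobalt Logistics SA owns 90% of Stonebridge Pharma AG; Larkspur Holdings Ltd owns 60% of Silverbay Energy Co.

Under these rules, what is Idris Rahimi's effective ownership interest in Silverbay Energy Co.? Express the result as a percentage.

10.83%

By spousal attribution (R1), Idris Rahimi is treated as also owning Sven Rahimi's interest in Ashford Capital LLC, giving 30% + 15% = 45%.
By spousal attribution (R1), Idris Rahimi is treated as owning Sven Rahimi's 45% interest in Cobalt Logistics SA.
By spousal attribution (R1), Idris Rahimi is treated as owning Sven Rahimi's 3% interest in Silverbay Energy Co.
Chain via Ashford Capital LLC → Ironwood Shipping BV → Quarry Group plc (R3): 45% × 20% × 20% × 30% = 0.54% of Silverbay Energy Co.
Chain via Cobalt Logistics SA → Stonebridge Pharma AG → Larkspur Holdings Ltd (R3): 45% × 90% × 30% × 60% = 7.29% of Silverbay Energy Co.
Direct interest in Silverbay Energy Co: 3%.
Aggregating (R2): 0.54% + 7.29% + 3% = 10.83%.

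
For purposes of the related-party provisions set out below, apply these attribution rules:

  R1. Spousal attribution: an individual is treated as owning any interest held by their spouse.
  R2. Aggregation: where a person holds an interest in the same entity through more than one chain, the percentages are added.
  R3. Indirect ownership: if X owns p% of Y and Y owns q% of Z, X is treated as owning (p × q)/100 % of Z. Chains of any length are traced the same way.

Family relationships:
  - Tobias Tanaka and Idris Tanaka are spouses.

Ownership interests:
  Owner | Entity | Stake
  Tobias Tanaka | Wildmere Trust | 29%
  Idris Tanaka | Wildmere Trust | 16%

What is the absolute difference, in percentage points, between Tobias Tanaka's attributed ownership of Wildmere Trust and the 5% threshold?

By spousal attribution (R1), Tobias Tanaka is treated as also owning Idris Tanaka's interest in Wildmere Trust, giving 29% + 16% = 45%.
Direct interest in Wildmere Trust: 45%.
45% exceeds the 5% threshold by 40 percentage points.

40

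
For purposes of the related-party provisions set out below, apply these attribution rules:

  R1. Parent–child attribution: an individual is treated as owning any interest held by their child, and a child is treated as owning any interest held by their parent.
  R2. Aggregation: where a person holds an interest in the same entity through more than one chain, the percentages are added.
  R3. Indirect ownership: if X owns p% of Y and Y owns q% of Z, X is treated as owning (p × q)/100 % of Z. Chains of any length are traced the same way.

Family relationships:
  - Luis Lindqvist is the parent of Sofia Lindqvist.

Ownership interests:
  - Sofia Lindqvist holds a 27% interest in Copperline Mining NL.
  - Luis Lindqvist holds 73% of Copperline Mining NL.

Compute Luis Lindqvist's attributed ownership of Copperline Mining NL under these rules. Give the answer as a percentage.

By parent–child attribution (R1), Luis Lindqvist is treated as also owning Sofia Lindqvist's interest in Copperline Mining NL, giving 73% + 27% = 100%.
Direct interest in Copperline Mining NL: 100%.

100%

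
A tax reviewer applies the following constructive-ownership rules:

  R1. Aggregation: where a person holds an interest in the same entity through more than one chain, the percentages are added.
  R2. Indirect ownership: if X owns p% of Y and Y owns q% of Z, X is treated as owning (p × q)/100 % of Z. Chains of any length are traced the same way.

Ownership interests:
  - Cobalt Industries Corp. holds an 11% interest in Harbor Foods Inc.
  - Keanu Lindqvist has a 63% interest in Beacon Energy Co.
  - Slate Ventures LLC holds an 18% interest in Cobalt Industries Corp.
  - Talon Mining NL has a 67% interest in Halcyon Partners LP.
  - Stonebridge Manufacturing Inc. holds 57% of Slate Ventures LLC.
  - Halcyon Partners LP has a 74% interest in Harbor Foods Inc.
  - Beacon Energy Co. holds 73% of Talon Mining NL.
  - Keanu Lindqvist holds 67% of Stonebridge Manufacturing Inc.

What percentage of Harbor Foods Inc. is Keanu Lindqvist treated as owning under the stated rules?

Chain via Stonebridge Manufacturing Inc. → Slate Ventures LLC → Cobalt Industries Corp. (R2): 67% × 57% × 18% × 11% = 0.756162% of Harbor Foods Inc.
Chain via Beacon Energy Co. → Talon Mining NL → Halcyon Partners LP (R2): 63% × 73% × 67% × 74% = 22.801842% of Harbor Foods Inc.
Aggregating (R1): 0.756162% + 22.801842% = 23.558004%.

23.558004%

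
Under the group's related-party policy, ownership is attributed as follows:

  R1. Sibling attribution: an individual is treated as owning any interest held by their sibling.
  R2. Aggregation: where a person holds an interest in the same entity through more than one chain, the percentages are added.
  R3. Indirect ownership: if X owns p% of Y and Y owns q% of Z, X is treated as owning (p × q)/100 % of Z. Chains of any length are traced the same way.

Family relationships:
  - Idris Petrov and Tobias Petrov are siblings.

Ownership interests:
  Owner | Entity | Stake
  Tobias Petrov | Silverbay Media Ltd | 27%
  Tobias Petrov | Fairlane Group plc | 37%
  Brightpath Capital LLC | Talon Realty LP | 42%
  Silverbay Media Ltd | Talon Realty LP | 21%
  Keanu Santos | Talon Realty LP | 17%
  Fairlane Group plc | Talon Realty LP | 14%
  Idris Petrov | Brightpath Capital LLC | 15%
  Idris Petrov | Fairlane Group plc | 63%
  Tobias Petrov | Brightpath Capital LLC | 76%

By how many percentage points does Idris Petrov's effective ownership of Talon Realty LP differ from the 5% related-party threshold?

By sibling attribution (R1), Idris Petrov is treated as also owning Tobias Petrov's interest in Fairlane Group plc, giving 63% + 37% = 100%.
By sibling attribution (R1), Idris Petrov is treated as also owning Tobias Petrov's interest in Brightpath Capital LLC, giving 15% + 76% = 91%.
By sibling attribution (R1), Idris Petrov is treated as owning Tobias Petrov's 27% interest in Silverbay Media Ltd.
Chain via Fairlane Group plc (R3): 100% × 14% = 14% of Talon Realty LP.
Chain via Brightpath Capital LLC (R3): 91% × 42% = 38.22% of Talon Realty LP.
Chain via Silverbay Media Ltd (R3): 27% × 21% = 5.67% of Talon Realty LP.
Aggregating (R2): 14% + 38.22% + 5.67% = 57.89%.
57.89% exceeds the 5% threshold by 52.89 percentage points.

52.89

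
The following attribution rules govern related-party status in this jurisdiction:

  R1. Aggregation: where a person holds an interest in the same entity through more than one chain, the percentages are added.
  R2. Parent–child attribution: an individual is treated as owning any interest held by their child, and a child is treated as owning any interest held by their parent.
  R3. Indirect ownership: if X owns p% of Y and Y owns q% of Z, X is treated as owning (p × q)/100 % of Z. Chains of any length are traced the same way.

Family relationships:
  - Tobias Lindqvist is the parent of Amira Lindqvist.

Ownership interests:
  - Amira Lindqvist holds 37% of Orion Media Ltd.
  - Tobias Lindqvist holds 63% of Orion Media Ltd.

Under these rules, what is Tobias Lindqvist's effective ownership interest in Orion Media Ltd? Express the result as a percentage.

100%

By parent–child attribution (R2), Tobias Lindqvist is treated as also owning Amira Lindqvist's interest in Orion Media Ltd, giving 63% + 37% = 100%.
Direct interest in Orion Media Ltd: 100%.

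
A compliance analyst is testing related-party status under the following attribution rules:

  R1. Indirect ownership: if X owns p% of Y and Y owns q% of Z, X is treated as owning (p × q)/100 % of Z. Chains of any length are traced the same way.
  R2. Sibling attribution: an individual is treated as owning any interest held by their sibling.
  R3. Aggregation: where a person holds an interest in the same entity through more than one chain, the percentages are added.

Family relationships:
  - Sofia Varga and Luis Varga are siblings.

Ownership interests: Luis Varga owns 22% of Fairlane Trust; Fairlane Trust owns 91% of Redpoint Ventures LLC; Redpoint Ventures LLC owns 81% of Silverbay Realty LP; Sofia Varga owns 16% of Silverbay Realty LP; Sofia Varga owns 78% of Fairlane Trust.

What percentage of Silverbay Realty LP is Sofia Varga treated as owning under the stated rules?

89.71%

By sibling attribution (R2), Sofia Varga is treated as also owning Luis Varga's interest in Fairlane Trust, giving 78% + 22% = 100%.
Chain via Fairlane Trust → Redpoint Ventures LLC (R1): 100% × 91% × 81% = 73.71% of Silverbay Realty LP.
Direct interest in Silverbay Realty LP: 16%.
Aggregating (R3): 73.71% + 16% = 89.71%.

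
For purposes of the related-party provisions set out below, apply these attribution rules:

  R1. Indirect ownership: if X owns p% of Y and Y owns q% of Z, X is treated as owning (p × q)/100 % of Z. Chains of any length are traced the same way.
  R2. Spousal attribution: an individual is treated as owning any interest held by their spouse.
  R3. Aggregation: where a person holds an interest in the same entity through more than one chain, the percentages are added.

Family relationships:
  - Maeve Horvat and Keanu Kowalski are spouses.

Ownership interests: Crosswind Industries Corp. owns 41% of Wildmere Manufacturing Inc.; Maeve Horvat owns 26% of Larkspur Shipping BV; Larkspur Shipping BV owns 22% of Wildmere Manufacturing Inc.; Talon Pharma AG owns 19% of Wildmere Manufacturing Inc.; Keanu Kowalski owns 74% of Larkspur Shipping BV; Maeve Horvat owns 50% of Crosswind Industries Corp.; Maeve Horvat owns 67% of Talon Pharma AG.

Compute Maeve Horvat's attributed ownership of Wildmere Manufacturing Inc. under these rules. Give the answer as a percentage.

By spousal attribution (R2), Maeve Horvat is treated as also owning Keanu Kowalski's interest in Larkspur Shipping BV, giving 26% + 74% = 100%.
Chain via Crosswind Industries Corp. (R1): 50% × 41% = 20.5% of Wildmere Manufacturing Inc.
Chain via Larkspur Shipping BV (R1): 100% × 22% = 22% of Wildmere Manufacturing Inc.
Chain via Talon Pharma AG (R1): 67% × 19% = 12.73% of Wildmere Manufacturing Inc.
Aggregating (R3): 20.5% + 22% + 12.73% = 55.23%.

55.23%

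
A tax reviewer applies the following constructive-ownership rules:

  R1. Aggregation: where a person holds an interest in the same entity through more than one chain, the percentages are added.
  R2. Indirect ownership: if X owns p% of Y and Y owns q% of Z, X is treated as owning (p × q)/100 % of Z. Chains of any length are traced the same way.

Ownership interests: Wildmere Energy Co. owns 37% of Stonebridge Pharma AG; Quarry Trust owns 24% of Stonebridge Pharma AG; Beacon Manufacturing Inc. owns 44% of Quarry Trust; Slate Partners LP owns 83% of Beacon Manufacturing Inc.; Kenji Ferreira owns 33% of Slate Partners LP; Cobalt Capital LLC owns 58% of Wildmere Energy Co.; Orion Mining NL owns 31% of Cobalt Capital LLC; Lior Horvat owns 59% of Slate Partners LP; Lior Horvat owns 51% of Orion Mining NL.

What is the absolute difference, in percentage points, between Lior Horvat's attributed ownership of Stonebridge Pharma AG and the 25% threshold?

Chain via Orion Mining NL → Cobalt Capital LLC → Wildmere Energy Co. (R2): 51% × 31% × 58% × 37% = 3.392826% of Stonebridge Pharma AG.
Chain via Slate Partners LP → Beacon Manufacturing Inc. → Quarry Trust (R2): 59% × 83% × 44% × 24% = 5.171232% of Stonebridge Pharma AG.
Aggregating (R1): 3.392826% + 5.171232% = 8.564058%.
8.564058% falls short of the 25% threshold by 16.435942 percentage points.

16.435942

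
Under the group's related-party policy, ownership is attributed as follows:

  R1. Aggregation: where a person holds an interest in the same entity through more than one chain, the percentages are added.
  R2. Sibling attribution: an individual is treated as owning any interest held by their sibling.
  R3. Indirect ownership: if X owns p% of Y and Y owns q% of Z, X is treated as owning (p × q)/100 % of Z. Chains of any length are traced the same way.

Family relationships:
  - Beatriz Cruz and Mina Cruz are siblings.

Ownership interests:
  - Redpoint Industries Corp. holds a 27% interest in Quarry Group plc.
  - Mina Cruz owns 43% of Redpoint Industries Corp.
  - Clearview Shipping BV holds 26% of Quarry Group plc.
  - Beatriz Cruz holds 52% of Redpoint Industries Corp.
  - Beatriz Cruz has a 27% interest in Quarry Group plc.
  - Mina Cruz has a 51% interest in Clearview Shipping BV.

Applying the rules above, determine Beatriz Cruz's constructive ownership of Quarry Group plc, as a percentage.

By sibling attribution (R2), Beatriz Cruz is treated as also owning Mina Cruz's interest in Redpoint Industries Corp, giving 52% + 43% = 95%.
By sibling attribution (R2), Beatriz Cruz is treated as owning Mina Cruz's 51% interest in Clearview Shipping BV.
Chain via Redpoint Industries Corp. (R3): 95% × 27% = 25.65% of Quarry Group plc.
Direct interest in Quarry Group plc: 27%.
Chain via Clearview Shipping BV (R3): 51% × 26% = 13.26% of Quarry Group plc.
Aggregating (R1): 25.65% + 27% + 13.26% = 65.91%.

65.91%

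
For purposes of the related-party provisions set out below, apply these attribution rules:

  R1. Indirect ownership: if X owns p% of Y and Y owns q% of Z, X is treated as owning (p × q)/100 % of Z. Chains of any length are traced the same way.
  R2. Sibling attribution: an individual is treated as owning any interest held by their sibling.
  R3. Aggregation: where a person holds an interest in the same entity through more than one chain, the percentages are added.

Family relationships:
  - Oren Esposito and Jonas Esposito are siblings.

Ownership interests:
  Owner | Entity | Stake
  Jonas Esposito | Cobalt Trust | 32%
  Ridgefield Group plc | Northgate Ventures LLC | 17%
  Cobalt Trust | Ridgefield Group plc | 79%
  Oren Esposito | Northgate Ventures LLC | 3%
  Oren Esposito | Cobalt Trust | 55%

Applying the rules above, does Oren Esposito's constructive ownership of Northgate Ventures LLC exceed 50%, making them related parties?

By sibling attribution (R2), Oren Esposito is treated as also owning Jonas Esposito's interest in Cobalt Trust, giving 55% + 32% = 87%.
Chain via Cobalt Trust → Ridgefield Group plc (R1): 87% × 79% × 17% = 11.6841% of Northgate Ventures LLC.
Direct interest in Northgate Ventures LLC: 3%.
Aggregating (R3): 11.6841% + 3% = 14.6841%.
14.6841% does not exceed the 50% threshold, so Oren is not a related party to Northgate Ventures LLC.

No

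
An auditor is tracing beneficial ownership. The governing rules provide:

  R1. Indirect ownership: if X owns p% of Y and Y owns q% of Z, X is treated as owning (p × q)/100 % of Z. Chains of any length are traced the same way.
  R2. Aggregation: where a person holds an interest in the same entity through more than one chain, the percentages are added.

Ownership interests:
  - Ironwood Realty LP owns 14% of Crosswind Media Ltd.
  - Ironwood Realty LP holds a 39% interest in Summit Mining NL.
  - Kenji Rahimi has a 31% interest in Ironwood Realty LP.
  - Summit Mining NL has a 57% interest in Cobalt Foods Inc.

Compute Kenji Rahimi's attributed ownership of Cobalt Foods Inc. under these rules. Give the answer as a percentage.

6.8913%

Chain via Ironwood Realty LP → Summit Mining NL (R1): 31% × 39% × 57% = 6.8913% of Cobalt Foods Inc.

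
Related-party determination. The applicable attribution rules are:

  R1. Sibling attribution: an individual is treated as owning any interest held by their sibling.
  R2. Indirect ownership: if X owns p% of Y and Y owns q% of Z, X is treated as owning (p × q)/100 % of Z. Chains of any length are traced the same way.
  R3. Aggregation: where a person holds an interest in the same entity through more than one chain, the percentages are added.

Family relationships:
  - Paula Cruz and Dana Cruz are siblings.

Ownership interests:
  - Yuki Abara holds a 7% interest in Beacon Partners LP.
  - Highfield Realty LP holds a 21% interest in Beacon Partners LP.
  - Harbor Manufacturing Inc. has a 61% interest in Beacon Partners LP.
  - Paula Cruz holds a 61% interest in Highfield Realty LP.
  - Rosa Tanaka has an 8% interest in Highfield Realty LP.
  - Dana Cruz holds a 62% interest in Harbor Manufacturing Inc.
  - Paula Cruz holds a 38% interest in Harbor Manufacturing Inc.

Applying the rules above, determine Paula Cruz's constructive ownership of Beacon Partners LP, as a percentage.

By sibling attribution (R1), Paula Cruz is treated as also owning Dana Cruz's interest in Harbor Manufacturing Inc, giving 38% + 62% = 100%.
Chain via Harbor Manufacturing Inc. (R2): 100% × 61% = 61% of Beacon Partners LP.
Chain via Highfield Realty LP (R2): 61% × 21% = 12.81% of Beacon Partners LP.
Aggregating (R3): 61% + 12.81% = 73.81%.

73.81%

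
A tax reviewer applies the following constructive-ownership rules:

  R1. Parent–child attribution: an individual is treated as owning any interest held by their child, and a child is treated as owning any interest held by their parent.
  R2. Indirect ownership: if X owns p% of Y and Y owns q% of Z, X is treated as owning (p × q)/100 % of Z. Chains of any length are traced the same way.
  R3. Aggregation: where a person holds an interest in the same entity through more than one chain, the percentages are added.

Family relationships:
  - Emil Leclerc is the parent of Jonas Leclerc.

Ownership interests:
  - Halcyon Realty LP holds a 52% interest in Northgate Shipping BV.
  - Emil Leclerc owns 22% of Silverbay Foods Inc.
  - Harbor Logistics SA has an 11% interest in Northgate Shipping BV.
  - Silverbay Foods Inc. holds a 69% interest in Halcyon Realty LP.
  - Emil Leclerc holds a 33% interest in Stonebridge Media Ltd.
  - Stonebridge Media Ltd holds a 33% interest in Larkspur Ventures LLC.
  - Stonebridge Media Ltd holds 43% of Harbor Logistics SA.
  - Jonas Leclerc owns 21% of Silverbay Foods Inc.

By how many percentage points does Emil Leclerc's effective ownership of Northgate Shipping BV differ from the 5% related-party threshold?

11.9893

By parent–child attribution (R1), Emil Leclerc is treated as also owning Jonas Leclerc's interest in Silverbay Foods Inc, giving 22% + 21% = 43%.
Chain via Silverbay Foods Inc. → Halcyon Realty LP (R2): 43% × 69% × 52% = 15.4284% of Northgate Shipping BV.
Chain via Stonebridge Media Ltd → Harbor Logistics SA (R2): 33% × 43% × 11% = 1.5609% of Northgate Shipping BV.
Aggregating (R3): 15.4284% + 1.5609% = 16.9893%.
16.9893% exceeds the 5% threshold by 11.9893 percentage points.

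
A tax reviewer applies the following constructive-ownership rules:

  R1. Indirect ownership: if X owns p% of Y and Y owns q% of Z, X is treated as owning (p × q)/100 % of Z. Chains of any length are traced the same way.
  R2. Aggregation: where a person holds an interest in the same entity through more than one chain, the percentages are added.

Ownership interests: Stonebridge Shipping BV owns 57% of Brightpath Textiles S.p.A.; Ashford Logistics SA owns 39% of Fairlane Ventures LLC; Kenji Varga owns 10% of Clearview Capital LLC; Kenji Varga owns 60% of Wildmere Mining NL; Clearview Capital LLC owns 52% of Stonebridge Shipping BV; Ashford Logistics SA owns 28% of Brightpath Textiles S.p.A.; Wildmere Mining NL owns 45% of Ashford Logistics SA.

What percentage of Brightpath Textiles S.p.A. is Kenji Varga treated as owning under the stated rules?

10.524%

Chain via Wildmere Mining NL → Ashford Logistics SA (R1): 60% × 45% × 28% = 7.56% of Brightpath Textiles S.p.A.
Chain via Clearview Capital LLC → Stonebridge Shipping BV (R1): 10% × 52% × 57% = 2.964% of Brightpath Textiles S.p.A.
Aggregating (R2): 7.56% + 2.964% = 10.524%.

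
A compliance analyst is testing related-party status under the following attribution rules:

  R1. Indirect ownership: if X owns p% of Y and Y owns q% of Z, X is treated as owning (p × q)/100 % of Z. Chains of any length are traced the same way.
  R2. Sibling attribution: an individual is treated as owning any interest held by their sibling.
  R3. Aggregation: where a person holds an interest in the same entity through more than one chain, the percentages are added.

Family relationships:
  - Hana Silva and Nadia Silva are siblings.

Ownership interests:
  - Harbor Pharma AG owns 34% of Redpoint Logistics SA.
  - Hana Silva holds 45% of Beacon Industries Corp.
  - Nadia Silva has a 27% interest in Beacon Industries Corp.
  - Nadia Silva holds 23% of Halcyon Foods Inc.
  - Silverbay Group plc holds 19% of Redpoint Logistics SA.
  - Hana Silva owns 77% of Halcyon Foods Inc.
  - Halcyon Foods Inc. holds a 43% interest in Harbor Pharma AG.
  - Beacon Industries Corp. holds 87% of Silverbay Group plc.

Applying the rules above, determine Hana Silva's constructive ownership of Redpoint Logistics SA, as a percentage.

26.5216%

By sibling attribution (R2), Hana Silva is treated as also owning Nadia Silva's interest in Beacon Industries Corp, giving 45% + 27% = 72%.
By sibling attribution (R2), Hana Silva is treated as also owning Nadia Silva's interest in Halcyon Foods Inc, giving 77% + 23% = 100%.
Chain via Beacon Industries Corp. → Silverbay Group plc (R1): 72% × 87% × 19% = 11.9016% of Redpoint Logistics SA.
Chain via Halcyon Foods Inc. → Harbor Pharma AG (R1): 100% × 43% × 34% = 14.62% of Redpoint Logistics SA.
Aggregating (R3): 11.9016% + 14.62% = 26.5216%.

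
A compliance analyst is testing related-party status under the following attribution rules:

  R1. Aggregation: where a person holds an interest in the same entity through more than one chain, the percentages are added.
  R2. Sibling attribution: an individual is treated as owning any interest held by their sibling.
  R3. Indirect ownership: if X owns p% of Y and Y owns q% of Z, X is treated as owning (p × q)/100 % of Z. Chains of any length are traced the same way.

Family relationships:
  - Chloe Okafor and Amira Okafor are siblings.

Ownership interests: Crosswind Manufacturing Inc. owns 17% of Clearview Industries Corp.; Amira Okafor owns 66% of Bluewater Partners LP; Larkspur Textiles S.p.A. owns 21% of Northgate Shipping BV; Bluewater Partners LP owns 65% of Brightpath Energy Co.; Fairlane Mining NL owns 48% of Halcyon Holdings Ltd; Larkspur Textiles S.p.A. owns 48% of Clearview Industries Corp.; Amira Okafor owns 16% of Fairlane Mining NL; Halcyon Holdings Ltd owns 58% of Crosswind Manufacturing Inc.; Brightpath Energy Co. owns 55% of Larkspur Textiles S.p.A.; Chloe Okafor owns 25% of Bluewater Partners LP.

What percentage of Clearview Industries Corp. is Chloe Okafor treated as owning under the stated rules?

16.372848%

By sibling attribution (R2), Chloe Okafor is treated as also owning Amira Okafor's interest in Bluewater Partners LP, giving 25% + 66% = 91%.
By sibling attribution (R2), Chloe Okafor is treated as owning Amira Okafor's 16% interest in Fairlane Mining NL.
Chain via Bluewater Partners LP → Brightpath Energy Co. → Larkspur Textiles S.p.A. (R3): 91% × 65% × 55% × 48% = 15.6156% of Clearview Industries Corp.
Chain via Fairlane Mining NL → Halcyon Holdings Ltd → Crosswind Manufacturing Inc. (R3): 16% × 48% × 58% × 17% = 0.757248% of Clearview Industries Corp.
Aggregating (R1): 15.6156% + 0.757248% = 16.372848%.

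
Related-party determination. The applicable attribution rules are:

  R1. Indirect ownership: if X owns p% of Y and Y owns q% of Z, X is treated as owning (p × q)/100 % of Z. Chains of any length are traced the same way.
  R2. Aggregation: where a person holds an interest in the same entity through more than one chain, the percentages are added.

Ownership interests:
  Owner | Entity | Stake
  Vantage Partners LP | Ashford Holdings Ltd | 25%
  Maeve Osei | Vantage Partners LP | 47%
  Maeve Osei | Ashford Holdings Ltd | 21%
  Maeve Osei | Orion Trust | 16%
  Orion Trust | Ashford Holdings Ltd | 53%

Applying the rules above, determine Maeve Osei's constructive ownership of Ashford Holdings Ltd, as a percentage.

41.23%

Chain via Vantage Partners LP (R1): 47% × 25% = 11.75% of Ashford Holdings Ltd.
Chain via Orion Trust (R1): 16% × 53% = 8.48% of Ashford Holdings Ltd.
Direct interest in Ashford Holdings Ltd: 21%.
Aggregating (R2): 11.75% + 8.48% + 21% = 41.23%.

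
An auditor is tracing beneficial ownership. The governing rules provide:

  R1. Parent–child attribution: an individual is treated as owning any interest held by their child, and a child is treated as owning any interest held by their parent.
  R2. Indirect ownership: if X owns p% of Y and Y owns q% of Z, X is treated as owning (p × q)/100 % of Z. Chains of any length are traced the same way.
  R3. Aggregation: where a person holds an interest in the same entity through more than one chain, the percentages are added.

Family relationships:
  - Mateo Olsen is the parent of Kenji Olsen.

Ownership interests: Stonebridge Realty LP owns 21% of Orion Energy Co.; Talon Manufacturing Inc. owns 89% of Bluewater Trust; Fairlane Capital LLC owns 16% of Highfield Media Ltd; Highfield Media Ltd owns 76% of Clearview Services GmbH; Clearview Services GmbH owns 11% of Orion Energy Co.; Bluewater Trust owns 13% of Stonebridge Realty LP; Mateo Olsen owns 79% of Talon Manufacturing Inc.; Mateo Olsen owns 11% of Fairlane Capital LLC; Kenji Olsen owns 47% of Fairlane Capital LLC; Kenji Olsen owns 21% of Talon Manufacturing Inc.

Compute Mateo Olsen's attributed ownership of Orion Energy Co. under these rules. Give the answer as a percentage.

By parent–child attribution (R1), Mateo Olsen is treated as also owning Kenji Olsen's interest in Talon Manufacturing Inc, giving 79% + 21% = 100%.
By parent–child attribution (R1), Mateo Olsen is treated as also owning Kenji Olsen's interest in Fairlane Capital LLC, giving 11% + 47% = 58%.
Chain via Talon Manufacturing Inc. → Bluewater Trust → Stonebridge Realty LP (R2): 100% × 89% × 13% × 21% = 2.4297% of Orion Energy Co.
Chain via Fairlane Capital LLC → Highfield Media Ltd → Clearview Services GmbH (R2): 58% × 16% × 76% × 11% = 0.775808% of Orion Energy Co.
Aggregating (R3): 2.4297% + 0.775808% = 3.205508%.

3.205508%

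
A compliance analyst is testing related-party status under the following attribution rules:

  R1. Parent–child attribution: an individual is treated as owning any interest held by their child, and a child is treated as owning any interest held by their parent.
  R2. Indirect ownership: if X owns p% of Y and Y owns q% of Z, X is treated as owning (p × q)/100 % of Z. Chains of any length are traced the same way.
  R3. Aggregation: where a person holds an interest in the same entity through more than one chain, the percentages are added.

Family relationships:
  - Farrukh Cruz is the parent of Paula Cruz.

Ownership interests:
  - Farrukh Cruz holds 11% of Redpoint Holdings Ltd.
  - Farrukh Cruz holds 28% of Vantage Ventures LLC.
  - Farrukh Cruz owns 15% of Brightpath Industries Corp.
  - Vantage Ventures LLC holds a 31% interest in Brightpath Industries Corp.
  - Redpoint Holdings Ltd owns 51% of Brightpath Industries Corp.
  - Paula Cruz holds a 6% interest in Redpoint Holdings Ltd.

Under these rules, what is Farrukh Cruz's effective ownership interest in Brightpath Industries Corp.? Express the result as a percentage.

By parent–child attribution (R1), Farrukh Cruz is treated as also owning Paula Cruz's interest in Redpoint Holdings Ltd, giving 11% + 6% = 17%.
Chain via Redpoint Holdings Ltd (R2): 17% × 51% = 8.67% of Brightpath Industries Corp.
Chain via Vantage Ventures LLC (R2): 28% × 31% = 8.68% of Brightpath Industries Corp.
Direct interest in Brightpath Industries Corp: 15%.
Aggregating (R3): 8.67% + 8.68% + 15% = 32.35%.

32.35%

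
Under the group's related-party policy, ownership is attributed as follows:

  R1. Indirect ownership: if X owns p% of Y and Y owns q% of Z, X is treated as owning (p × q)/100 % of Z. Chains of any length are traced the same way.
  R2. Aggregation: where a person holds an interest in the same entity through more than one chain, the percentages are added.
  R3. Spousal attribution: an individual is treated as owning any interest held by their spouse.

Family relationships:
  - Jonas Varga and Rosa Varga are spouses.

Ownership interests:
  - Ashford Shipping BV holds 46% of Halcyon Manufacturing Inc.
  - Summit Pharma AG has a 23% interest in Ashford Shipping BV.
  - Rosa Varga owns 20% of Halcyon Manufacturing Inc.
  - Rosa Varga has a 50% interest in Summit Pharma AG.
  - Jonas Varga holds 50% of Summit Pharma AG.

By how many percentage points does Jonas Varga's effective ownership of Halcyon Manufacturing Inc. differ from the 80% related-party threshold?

By spousal attribution (R3), Jonas Varga is treated as also owning Rosa Varga's interest in Summit Pharma AG, giving 50% + 50% = 100%.
By spousal attribution (R3), Jonas Varga is treated as owning Rosa Varga's 20% interest in Halcyon Manufacturing Inc.
Chain via Summit Pharma AG → Ashford Shipping BV (R1): 100% × 23% × 46% = 10.58% of Halcyon Manufacturing Inc.
Direct interest in Halcyon Manufacturing Inc: 20%.
Aggregating (R2): 10.58% + 20% = 30.58%.
30.58% falls short of the 80% threshold by 49.42 percentage points.

49.42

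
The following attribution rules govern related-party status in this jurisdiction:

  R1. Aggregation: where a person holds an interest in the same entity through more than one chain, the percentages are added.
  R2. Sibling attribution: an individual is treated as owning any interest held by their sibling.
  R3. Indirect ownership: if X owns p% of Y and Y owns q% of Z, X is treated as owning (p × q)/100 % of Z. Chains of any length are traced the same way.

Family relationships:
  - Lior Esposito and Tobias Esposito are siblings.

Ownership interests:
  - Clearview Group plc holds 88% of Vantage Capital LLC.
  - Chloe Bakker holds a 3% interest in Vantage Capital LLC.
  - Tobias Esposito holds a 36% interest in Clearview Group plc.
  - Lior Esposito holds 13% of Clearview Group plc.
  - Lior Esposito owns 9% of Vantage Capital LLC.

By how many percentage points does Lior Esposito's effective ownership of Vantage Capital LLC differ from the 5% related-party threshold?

47.12

By sibling attribution (R2), Lior Esposito is treated as also owning Tobias Esposito's interest in Clearview Group plc, giving 13% + 36% = 49%.
Chain via Clearview Group plc (R3): 49% × 88% = 43.12% of Vantage Capital LLC.
Direct interest in Vantage Capital LLC: 9%.
Aggregating (R1): 43.12% + 9% = 52.12%.
52.12% exceeds the 5% threshold by 47.12 percentage points.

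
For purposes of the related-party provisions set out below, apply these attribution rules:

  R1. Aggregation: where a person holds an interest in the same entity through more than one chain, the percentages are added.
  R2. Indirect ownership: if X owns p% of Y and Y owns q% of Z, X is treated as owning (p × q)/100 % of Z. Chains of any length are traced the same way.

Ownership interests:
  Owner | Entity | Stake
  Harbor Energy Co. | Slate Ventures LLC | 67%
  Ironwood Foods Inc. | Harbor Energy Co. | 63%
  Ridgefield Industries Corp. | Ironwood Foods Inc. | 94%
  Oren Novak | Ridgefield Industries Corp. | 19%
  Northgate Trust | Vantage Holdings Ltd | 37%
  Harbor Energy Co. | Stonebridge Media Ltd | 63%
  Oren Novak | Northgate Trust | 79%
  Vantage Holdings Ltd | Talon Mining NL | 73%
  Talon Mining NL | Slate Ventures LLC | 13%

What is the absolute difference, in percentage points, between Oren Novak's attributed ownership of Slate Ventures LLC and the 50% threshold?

Chain via Northgate Trust → Vantage Holdings Ltd → Talon Mining NL (R2): 79% × 37% × 73% × 13% = 2.773927% of Slate Ventures LLC.
Chain via Ridgefield Industries Corp. → Ironwood Foods Inc. → Harbor Energy Co. (R2): 19% × 94% × 63% × 67% = 7.538706% of Slate Ventures LLC.
Aggregating (R1): 2.773927% + 7.538706% = 10.312633%.
10.312633% falls short of the 50% threshold by 39.687367 percentage points.

39.687367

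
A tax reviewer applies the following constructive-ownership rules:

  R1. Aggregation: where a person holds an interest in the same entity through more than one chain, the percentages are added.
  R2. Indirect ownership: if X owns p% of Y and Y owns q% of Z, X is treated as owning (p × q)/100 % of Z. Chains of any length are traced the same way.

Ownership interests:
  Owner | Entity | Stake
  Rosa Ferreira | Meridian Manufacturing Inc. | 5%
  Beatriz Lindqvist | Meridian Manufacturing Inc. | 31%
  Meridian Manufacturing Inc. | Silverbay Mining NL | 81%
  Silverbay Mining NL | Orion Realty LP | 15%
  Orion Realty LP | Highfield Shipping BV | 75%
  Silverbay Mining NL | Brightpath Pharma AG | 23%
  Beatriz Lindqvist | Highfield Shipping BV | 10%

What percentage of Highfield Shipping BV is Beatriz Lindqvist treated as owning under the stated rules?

Chain via Meridian Manufacturing Inc. → Silverbay Mining NL → Orion Realty LP (R2): 31% × 81% × 15% × 75% = 2.824875% of Highfield Shipping BV.
Direct interest in Highfield Shipping BV: 10%.
Aggregating (R1): 2.824875% + 10% = 12.824875%.

12.824875%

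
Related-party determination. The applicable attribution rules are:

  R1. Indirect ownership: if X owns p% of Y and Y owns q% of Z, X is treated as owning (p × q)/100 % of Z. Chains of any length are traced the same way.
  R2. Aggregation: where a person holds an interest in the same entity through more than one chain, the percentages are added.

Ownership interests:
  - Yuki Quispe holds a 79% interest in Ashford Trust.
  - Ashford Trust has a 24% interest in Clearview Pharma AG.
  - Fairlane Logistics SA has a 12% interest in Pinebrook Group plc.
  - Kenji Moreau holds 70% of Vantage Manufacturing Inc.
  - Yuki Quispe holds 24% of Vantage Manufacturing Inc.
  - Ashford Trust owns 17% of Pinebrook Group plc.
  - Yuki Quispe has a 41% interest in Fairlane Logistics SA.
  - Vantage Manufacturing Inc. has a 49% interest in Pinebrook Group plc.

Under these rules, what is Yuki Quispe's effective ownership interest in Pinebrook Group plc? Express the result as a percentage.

Chain via Ashford Trust (R1): 79% × 17% = 13.43% of Pinebrook Group plc.
Chain via Fairlane Logistics SA (R1): 41% × 12% = 4.92% of Pinebrook Group plc.
Chain via Vantage Manufacturing Inc. (R1): 24% × 49% = 11.76% of Pinebrook Group plc.
Aggregating (R2): 13.43% + 4.92% + 11.76% = 30.11%.

30.11%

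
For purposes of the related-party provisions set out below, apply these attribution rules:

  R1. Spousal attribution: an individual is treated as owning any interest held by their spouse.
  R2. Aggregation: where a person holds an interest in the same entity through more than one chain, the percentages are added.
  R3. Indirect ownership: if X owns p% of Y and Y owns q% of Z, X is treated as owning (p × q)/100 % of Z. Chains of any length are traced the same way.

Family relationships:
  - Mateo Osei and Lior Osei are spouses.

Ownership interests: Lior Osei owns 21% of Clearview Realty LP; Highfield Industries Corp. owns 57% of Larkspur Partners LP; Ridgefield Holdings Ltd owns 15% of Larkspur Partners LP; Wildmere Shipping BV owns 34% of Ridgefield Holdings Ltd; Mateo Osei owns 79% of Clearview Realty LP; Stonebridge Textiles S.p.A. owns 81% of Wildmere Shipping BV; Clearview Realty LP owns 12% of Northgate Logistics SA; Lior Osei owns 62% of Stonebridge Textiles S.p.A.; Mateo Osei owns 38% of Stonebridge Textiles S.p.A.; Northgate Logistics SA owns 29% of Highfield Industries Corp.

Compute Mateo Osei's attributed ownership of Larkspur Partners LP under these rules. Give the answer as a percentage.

By spousal attribution (R1), Mateo Osei is treated as also owning Lior Osei's interest in Clearview Realty LP, giving 79% + 21% = 100%.
By spousal attribution (R1), Mateo Osei is treated as also owning Lior Osei's interest in Stonebridge Textiles S.p.A, giving 38% + 62% = 100%.
Chain via Clearview Realty LP → Northgate Logistics SA → Highfield Industries Corp. (R3): 100% × 12% × 29% × 57% = 1.9836% of Larkspur Partners LP.
Chain via Stonebridge Textiles S.p.A. → Wildmere Shipping BV → Ridgefield Holdings Ltd (R3): 100% × 81% × 34% × 15% = 4.131% of Larkspur Partners LP.
Aggregating (R2): 1.9836% + 4.131% = 6.1146%.

6.1146%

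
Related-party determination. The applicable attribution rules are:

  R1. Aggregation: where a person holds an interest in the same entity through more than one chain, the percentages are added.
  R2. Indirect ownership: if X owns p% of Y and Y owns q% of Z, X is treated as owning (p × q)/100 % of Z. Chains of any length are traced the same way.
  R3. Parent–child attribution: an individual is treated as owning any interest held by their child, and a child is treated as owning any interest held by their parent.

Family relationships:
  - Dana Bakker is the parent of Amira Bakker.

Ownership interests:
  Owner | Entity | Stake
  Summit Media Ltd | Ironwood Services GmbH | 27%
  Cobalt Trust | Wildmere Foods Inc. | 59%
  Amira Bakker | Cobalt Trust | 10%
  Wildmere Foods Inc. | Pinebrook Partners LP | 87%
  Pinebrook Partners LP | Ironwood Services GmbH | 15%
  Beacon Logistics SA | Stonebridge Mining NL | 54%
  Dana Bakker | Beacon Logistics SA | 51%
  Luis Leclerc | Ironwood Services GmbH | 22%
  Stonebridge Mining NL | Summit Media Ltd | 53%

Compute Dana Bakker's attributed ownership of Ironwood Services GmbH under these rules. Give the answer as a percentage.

By parent–child attribution (R3), Dana Bakker is treated as owning Amira Bakker's 10% interest in Cobalt Trust.
Chain via Beacon Logistics SA → Stonebridge Mining NL → Summit Media Ltd (R2): 51% × 54% × 53% × 27% = 3.940974% of Ironwood Services GmbH.
Chain via Cobalt Trust → Wildmere Foods Inc. → Pinebrook Partners LP (R2): 10% × 59% × 87% × 15% = 0.76995% of Ironwood Services GmbH.
Aggregating (R1): 3.940974% + 0.76995% = 4.710924%.

4.710924%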